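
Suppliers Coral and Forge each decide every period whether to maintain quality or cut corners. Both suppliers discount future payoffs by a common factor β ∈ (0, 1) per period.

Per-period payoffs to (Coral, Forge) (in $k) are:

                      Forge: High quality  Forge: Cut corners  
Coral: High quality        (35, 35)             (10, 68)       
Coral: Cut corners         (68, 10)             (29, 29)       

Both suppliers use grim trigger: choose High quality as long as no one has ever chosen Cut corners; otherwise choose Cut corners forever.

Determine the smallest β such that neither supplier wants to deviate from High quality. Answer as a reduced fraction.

Cooperation forever yields 35 each period: 35/(1−β).
Deviating yields 68 once, then 29 forever: 68 + 29β/(1−β).
No profitable deviation requires 35/(1−β) ≥ 68 + 29β/(1−β).
Multiplying by (1−β): 35 ≥ 68(1−β) + 29β = 68 − 39β.
So 39β ≥ 33, i.e. β ≥ 33/39 = 11/13.

11/13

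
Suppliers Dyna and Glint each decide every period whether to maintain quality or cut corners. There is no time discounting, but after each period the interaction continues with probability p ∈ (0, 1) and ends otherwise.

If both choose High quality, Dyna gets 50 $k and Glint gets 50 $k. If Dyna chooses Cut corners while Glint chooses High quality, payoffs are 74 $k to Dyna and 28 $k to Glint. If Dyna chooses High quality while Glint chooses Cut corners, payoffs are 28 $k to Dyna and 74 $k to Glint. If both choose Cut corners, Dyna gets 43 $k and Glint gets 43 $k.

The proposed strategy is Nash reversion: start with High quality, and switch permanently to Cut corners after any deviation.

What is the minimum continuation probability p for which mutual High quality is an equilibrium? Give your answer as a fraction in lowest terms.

24/31

Expected cooperation value is 50 + p·50 + p²·50 + … = 50/(1−p); deviation gives 74 + p·43/(1−p).
50 ≥ 74(1−p) + 43p ⇒ 31p ≥ 24 ⇒ p ≥ 24/31.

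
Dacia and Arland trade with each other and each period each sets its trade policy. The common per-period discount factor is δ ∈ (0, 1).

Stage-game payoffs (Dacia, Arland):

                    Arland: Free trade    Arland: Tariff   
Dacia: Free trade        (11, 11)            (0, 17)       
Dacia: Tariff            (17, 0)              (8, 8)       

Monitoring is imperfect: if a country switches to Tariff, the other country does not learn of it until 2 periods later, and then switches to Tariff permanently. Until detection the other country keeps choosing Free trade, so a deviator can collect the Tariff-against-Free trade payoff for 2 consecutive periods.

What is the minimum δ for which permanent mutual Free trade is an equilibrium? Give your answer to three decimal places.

0.816

Deviating for the 2 undetected periods gains 17−11 = 6 per period over cooperation, then loses 11−8 = 3 per period forever once punishment starts.
Gain: 6(1 + δ + … + δ^1); loss: 3·δ^2/(1−δ).
No profitable deviation ⇔ 6(1−δ^2) ≤ 3·δ^2, i.e. δ^2 ≥ 6/(6+3) = 2/3.
Hence δ ≥ (2/3)^(1/2) ≈ 0.816.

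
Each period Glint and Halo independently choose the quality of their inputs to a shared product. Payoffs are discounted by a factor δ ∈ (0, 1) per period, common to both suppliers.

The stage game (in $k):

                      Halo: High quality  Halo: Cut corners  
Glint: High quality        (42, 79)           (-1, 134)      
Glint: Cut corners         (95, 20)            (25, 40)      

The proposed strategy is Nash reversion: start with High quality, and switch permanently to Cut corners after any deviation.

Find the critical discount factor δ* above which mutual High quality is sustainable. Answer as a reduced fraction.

Glint: cooperation gives 42 each period; deviation gives 95 once then 25 forever.
  42/(1−δ) ≥ 95 + 25δ/(1−δ) ⇒ δ ≥ 53/70.
Halo: cooperation gives 79 each period; deviation gives 134 once then 40 forever.
  δ ≥ 55/94.
Both must hold, so the binding constraint is Glint's: δ ≥ 53/70.

53/70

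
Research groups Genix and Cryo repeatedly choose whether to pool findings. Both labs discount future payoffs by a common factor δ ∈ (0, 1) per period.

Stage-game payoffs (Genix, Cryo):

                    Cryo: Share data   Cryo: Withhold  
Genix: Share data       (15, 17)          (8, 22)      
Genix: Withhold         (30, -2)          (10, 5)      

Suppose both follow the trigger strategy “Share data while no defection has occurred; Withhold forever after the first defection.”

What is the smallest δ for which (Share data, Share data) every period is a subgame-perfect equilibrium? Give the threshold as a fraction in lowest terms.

For Genix: deviation gain 30−15 = 15, per-period punishment loss 15−10 = 5. IC gives δ ≥ 15/20 = 3/4.
For Cryo: gain 5, loss 12 per period, so δ ≥ 5/17.
The tighter constraint is Genix's, so cooperation needs δ ≥ 3/4.

3/4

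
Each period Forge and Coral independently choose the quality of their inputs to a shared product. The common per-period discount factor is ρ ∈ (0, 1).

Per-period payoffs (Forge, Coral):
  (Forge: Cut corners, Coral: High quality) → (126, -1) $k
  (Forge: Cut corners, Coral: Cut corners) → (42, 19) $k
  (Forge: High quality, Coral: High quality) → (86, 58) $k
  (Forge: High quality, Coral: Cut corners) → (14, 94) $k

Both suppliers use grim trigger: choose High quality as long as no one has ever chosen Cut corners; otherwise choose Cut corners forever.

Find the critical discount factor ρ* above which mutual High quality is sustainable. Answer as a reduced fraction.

Forge's threshold: (126−86)/(126−42) = 10/21.
Coral's threshold: (94−58)/(94−19) = 12/25.
10/21 < 12/25, so Coral binds and ρ* = 12/25.

12/25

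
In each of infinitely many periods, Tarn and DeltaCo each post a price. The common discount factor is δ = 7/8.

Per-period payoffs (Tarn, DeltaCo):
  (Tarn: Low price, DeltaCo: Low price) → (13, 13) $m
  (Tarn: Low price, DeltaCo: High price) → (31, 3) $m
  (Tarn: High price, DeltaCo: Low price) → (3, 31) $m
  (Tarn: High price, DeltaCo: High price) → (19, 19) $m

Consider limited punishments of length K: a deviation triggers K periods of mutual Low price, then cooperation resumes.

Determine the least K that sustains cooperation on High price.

3

Need Σ_{k=1}^{K} δ^k ≥ (31−19)/(19−13) = 2.0000 at δ = 7/8.
At K = 2 the sum is 1.6406 < 2.0000; at K = 3 it is 2.3105 ≥ 2.0000.
So the minimum punishment length is K = 3.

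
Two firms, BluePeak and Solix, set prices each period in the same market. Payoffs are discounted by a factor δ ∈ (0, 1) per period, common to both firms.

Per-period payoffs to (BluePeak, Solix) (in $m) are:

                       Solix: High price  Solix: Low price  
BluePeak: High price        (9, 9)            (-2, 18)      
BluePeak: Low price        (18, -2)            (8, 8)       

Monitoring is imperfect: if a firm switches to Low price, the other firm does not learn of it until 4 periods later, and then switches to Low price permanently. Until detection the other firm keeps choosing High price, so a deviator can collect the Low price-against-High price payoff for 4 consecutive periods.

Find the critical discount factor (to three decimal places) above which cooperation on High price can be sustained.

0.974

The best deviation is to choose Low price for all 4 undetected periods, earning 18 each, then 8 forever once detected.
Deviation value: 18(1−δ^4)/(1−δ) + 8δ^4/(1−δ); cooperation value: 9/(1−δ).
IC: 9 ≥ 18(1−δ^4) + 8δ^4 = 18 − 10δ^4.
So δ^4 ≥ 9/10, giving δ ≥ (9/10)^(1/4) ≈ 0.974.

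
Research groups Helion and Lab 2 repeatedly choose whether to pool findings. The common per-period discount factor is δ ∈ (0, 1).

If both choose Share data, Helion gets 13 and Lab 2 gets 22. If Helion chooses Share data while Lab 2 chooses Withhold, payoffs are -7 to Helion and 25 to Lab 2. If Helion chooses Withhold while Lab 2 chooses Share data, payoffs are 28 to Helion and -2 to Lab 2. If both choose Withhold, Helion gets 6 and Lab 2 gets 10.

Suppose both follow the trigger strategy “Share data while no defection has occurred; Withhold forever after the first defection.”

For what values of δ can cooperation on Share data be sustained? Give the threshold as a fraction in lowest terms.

15/22

Helion: cooperation gives 13 each period; deviation gives 28 once then 6 forever.
  13/(1−δ) ≥ 28 + 6δ/(1−δ) ⇒ δ ≥ 15/22.
Lab 2: cooperation gives 22 each period; deviation gives 25 once then 10 forever.
  δ ≥ 3/15 = 1/5.
Both must hold, so the binding constraint is Helion's: δ ≥ 15/22.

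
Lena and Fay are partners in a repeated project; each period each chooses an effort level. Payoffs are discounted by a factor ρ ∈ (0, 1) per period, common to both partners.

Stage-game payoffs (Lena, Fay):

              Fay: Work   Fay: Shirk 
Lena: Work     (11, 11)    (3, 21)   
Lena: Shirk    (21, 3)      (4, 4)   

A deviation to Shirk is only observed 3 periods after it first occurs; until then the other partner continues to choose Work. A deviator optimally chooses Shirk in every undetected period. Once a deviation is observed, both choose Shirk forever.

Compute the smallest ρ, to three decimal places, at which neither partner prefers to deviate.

0.838

A deviator earns 21 for 3 periods, then 4 forever; cooperating earns 11 forever. Multiplying the IC by (1−ρ):
11 ≥ 21(1−ρ^3) + 4ρ^3, so 17·ρ^3 ≥ 10 and ρ^3 ≥ 10/17.
ρ ≥ (10/17)^(1/3) ≈ 0.838.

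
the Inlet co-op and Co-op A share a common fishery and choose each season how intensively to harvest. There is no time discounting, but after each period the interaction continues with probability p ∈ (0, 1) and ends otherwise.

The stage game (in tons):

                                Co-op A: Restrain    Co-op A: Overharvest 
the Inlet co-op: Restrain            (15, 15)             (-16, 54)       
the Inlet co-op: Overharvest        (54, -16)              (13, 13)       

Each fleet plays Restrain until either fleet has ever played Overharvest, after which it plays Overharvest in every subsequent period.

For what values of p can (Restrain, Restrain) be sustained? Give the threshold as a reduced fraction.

With no time discounting, the continuation probability p plays the role of the discount factor.
Grim-trigger IC: 15/(1−p) ≥ 54 + 13p/(1−p) ⇒ p ≥ (54−15)/(54−13) = 39/41.

39/41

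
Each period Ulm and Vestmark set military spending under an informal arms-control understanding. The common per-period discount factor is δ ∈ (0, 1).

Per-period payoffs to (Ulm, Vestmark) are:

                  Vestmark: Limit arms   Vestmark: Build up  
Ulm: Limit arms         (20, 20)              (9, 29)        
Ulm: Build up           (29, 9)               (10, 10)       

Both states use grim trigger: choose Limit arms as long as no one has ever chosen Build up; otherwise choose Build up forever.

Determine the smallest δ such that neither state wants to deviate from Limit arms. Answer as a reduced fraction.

9/19

Cooperation forever yields 20 each period: 20/(1−δ).
Deviating yields 29 once, then 10 forever: 29 + 10δ/(1−δ).
No profitable deviation requires 20/(1−δ) ≥ 29 + 10δ/(1−δ).
Multiplying by (1−δ): 20 ≥ 29(1−δ) + 10δ = 29 − 19δ.
So 19δ ≥ 9, i.e. δ ≥ 9/19.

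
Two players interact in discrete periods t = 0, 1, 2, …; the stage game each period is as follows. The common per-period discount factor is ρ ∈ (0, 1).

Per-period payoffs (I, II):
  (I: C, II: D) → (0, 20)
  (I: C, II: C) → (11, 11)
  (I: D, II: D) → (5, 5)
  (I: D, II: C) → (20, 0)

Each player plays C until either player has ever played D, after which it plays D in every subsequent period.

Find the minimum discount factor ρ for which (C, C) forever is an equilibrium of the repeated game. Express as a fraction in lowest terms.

Under grim trigger the critical discount factor is (T−C)/(T−P) with T = 20, C = 11, P = 5.
ρ* = (20−11)/(20−5) = 9/15 = 3/5.

3/5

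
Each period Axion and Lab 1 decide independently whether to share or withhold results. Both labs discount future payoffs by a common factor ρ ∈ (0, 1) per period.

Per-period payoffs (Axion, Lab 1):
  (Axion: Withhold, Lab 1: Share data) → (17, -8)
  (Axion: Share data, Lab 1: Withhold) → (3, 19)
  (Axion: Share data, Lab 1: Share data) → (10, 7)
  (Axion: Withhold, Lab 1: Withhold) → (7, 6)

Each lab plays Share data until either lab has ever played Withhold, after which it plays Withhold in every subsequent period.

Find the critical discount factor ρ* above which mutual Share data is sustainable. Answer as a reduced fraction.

12/13

For Axion: deviation gain 17−10 = 7, per-period punishment loss 10−7 = 3. IC gives ρ ≥ 7/10.
For Lab 1: gain 12, loss 1 per period, so ρ ≥ 12/13.
The tighter constraint is Lab 1's, so cooperation needs ρ ≥ 12/13.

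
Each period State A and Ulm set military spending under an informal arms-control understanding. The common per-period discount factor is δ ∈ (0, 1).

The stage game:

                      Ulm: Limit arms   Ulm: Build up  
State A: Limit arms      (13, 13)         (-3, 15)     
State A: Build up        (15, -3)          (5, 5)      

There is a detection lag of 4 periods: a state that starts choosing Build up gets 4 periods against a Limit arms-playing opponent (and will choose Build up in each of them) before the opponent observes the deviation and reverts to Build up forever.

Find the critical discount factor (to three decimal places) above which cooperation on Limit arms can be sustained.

Deviating for the 4 undetected periods gains 15−13 = 2 per period over cooperation, then loses 13−5 = 8 per period forever once punishment starts.
Gain: 2(1 + δ + … + δ^3); loss: 8·δ^4/(1−δ).
No profitable deviation ⇔ 2(1−δ^4) ≤ 8·δ^4, i.e. δ^4 ≥ 2/(2+8) = 1/5.
Hence δ ≥ (1/5)^(1/4) ≈ 0.669.

0.669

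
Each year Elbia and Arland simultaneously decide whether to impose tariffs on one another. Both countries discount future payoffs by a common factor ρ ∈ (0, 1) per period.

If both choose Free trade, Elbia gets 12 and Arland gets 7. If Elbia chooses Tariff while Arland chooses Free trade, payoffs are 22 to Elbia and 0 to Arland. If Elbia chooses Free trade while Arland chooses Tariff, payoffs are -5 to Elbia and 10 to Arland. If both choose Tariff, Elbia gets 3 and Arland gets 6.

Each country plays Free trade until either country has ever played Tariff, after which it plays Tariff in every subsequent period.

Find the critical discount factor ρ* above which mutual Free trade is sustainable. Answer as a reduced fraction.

3/4

For Elbia: deviation gain 22−12 = 10, per-period punishment loss 12−3 = 9. IC gives ρ ≥ 10/19.
For Arland: gain 3, loss 1 per period, so ρ ≥ 3/4.
The tighter constraint is Arland's, so cooperation needs ρ ≥ 3/4.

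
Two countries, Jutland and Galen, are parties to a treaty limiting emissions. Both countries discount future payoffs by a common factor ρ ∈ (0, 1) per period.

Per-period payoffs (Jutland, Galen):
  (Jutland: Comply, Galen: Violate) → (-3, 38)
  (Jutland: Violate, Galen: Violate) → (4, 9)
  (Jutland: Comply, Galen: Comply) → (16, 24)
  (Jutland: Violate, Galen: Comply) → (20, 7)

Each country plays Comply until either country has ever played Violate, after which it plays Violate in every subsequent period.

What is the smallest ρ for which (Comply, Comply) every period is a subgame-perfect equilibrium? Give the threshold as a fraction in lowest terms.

14/29

For Jutland: deviation gain 20−16 = 4, per-period punishment loss 16−4 = 12. IC gives ρ ≥ 4/16 = 1/4.
For Galen: gain 14, loss 15 per period, so ρ ≥ 14/29.
The tighter constraint is Galen's, so cooperation needs ρ ≥ 14/29.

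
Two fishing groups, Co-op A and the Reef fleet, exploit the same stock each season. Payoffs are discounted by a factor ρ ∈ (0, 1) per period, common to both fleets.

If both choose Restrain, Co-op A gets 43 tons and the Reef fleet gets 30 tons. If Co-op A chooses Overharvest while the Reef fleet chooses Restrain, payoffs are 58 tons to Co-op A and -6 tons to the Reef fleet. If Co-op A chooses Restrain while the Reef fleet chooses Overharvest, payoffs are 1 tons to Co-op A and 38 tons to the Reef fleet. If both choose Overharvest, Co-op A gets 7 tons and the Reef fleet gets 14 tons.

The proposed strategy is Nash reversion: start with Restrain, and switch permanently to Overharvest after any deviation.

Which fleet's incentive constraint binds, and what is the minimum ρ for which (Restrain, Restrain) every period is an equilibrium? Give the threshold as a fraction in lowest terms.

the Reef fleet; ρ ≥ 1/3

Co-op A's threshold: (58−43)/(58−7) = 5/17.
the Reef fleet's threshold: (38−30)/(38−14) = 1/3.
5/17 < 1/3, so the Reef fleet binds and ρ* = 1/3.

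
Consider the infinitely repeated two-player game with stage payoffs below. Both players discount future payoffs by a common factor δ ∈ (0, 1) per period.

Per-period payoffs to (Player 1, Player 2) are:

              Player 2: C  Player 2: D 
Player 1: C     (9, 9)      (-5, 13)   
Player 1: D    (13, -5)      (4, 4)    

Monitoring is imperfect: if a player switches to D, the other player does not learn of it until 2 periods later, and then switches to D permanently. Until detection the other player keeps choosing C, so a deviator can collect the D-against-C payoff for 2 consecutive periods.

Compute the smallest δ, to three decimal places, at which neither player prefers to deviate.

0.667

The best deviation is to choose D for all 2 undetected periods, earning 13 each, then 4 forever once detected.
Deviation value: 13(1−δ^2)/(1−δ) + 4δ^2/(1−δ); cooperation value: 9/(1−δ).
IC: 9 ≥ 13(1−δ^2) + 4δ^2 = 13 − 9δ^2.
So δ^2 ≥ 4/9, giving δ ≥ (4/9)^(1/2) ≈ 0.667.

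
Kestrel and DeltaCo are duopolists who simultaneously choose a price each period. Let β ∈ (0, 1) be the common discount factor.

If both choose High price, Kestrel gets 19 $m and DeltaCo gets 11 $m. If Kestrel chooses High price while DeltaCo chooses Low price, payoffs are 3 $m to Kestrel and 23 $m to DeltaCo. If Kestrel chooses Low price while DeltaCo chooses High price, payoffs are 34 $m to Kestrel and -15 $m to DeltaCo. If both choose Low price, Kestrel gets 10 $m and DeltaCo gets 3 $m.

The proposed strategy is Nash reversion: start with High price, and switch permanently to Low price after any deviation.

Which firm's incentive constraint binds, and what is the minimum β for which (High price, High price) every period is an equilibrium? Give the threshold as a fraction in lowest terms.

Kestrel; β ≥ 5/8

Kestrel's threshold: (34−19)/(34−10) = 5/8.
DeltaCo's threshold: (23−11)/(23−3) = 3/5.
5/8 > 3/5, so Kestrel binds and β* = 5/8.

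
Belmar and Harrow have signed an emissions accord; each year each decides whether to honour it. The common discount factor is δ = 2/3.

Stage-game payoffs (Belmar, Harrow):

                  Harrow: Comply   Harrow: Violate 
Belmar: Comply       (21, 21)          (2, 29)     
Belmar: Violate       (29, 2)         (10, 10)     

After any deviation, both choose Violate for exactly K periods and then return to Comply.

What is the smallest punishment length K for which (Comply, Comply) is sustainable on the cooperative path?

2

IC: δ(1−δ^K)/(1−δ) ≥ (29−21)/(21−10) = 8/11.
With δ = 2/3: need 1 − δ^K ≥ 8/11·(1−2/3)/(2/3), i.e. δ^K ≤ 0.6364.
Since (2/3)^1 = 0.6667 and (2/3)^2 = 0.4444, the smallest such K is 2.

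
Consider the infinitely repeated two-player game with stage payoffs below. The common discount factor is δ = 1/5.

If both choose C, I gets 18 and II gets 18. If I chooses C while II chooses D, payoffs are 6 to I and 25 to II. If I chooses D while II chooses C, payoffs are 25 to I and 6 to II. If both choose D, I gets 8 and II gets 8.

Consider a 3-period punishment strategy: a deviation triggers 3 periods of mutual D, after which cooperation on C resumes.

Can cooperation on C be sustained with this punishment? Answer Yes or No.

No

A one-shot deviation gives 25 now, then 8 for 3 periods, then back to 18.
Gain from deviating: (25−18) today; loss: (18−8) in each of the next 3 periods.
No-deviation condition: (18−8)(δ+…+δ^3) ≥ 25−18, i.e. δ+…+δ^3 ≥ 7/10.
At δ = 1/5: δ+…+δ^3 = 0.2480 < 0.7000.
So cooperation is not sustainable.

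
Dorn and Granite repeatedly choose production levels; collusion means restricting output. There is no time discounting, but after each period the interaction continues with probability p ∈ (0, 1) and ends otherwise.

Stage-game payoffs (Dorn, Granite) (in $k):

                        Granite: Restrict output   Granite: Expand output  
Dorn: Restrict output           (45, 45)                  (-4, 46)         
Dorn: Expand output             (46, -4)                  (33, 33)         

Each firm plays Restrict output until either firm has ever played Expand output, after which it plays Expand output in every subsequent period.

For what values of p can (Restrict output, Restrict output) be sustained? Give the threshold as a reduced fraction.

1/13

Expected cooperation value is 45 + p·45 + p²·45 + … = 45/(1−p); deviation gives 46 + p·33/(1−p).
45 ≥ 46(1−p) + 33p ⇒ 13p ≥ 1 ⇒ p ≥ 1/13.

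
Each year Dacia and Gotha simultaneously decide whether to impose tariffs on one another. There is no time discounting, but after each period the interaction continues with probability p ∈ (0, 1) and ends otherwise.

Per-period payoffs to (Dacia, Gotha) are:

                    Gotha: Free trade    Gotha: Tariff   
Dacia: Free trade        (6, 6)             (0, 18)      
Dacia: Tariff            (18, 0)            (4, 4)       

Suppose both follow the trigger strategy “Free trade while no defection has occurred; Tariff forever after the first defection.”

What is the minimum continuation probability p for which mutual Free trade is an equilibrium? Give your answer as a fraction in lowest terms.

Expected cooperation value is 6 + p·6 + p²·6 + … = 6/(1−p); deviation gives 18 + p·4/(1−p).
6 ≥ 18(1−p) + 4p ⇒ 14p ≥ 12 ⇒ p ≥ 12/14 = 6/7.

6/7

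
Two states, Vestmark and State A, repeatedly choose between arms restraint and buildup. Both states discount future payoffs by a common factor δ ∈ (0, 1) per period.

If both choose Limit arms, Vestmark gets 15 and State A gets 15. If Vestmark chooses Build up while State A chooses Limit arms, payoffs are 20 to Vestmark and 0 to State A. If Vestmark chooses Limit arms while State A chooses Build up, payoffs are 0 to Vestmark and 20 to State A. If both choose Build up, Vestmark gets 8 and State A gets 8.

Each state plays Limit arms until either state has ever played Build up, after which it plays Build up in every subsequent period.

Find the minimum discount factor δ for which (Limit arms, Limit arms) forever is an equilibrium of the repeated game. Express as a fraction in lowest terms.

Cooperation forever yields 15 each period: 15/(1−δ).
Deviating yields 20 once, then 8 forever: 20 + 8δ/(1−δ).
No profitable deviation requires 15/(1−δ) ≥ 20 + 8δ/(1−δ).
Multiplying by (1−δ): 15 ≥ 20(1−δ) + 8δ = 20 − 12δ.
So 12δ ≥ 5, i.e. δ ≥ 5/12.

5/12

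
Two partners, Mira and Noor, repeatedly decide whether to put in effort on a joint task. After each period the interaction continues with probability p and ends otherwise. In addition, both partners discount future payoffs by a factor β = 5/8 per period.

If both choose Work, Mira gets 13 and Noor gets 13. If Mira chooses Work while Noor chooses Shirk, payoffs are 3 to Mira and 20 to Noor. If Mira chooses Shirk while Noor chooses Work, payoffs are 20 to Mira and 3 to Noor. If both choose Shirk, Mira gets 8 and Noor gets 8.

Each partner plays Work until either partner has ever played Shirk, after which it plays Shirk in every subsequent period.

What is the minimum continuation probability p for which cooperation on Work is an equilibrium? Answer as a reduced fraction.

14/15

With continuation probability p and discount β, the effective per-period discount factor is βp.
Grim-trigger IC: βp ≥ (20−13)/(20−8) = 7/12.
So p ≥ (7/12)/(5/8) = 14/15.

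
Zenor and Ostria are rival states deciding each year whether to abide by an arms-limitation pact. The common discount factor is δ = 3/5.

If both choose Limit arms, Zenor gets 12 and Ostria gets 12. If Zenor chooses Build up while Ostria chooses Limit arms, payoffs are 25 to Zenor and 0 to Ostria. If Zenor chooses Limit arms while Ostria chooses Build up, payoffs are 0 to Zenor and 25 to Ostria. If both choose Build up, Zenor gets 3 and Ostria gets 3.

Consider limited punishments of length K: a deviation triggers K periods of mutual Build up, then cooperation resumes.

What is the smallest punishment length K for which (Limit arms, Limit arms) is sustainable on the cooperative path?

IC: δ(1−δ^K)/(1−δ) ≥ (25−12)/(12−3) = 13/9.
With δ = 3/5: need 1 − δ^K ≥ 13/9·(1−3/5)/(3/5), i.e. δ^K ≤ 0.0370.
Since (3/5)^6 = 0.0467 and (3/5)^7 = 0.0280, the smallest such K is 7.

7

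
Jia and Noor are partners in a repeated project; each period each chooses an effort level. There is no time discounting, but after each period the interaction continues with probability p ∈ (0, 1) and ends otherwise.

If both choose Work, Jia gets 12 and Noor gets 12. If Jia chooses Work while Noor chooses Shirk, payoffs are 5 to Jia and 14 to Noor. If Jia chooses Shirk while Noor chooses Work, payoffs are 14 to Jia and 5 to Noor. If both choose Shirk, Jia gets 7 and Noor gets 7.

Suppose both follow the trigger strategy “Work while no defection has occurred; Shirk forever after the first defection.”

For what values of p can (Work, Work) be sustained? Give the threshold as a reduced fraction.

Expected cooperation value is 12 + p·12 + p²·12 + … = 12/(1−p); deviation gives 14 + p·7/(1−p).
12 ≥ 14(1−p) + 7p ⇒ 7p ≥ 2 ⇒ p ≥ 2/7.

2/7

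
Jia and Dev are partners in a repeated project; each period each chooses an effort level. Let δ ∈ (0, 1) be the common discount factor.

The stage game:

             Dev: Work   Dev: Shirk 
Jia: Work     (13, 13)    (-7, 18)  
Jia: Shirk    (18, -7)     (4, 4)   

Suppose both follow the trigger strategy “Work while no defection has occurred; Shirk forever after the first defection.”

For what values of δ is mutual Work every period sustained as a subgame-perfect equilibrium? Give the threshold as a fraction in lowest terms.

5/14

13/(1−δ) ≥ 18 + 4δ/(1−δ)
13 ≥ 18 − 14δ
δ ≥ 5/14.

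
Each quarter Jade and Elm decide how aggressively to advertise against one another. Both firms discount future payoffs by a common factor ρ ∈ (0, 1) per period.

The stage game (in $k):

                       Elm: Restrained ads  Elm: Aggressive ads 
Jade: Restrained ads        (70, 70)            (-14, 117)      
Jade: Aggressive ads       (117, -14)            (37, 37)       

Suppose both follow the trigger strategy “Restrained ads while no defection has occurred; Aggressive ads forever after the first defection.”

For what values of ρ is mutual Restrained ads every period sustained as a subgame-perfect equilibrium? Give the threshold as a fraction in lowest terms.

Cooperation forever yields 70 each period: 70/(1−ρ).
Deviating yields 117 once, then 37 forever: 117 + 37ρ/(1−ρ).
No profitable deviation requires 70/(1−ρ) ≥ 117 + 37ρ/(1−ρ).
Multiplying by (1−ρ): 70 ≥ 117(1−ρ) + 37ρ = 117 − 80ρ.
So 80ρ ≥ 47, i.e. ρ ≥ 47/80.

47/80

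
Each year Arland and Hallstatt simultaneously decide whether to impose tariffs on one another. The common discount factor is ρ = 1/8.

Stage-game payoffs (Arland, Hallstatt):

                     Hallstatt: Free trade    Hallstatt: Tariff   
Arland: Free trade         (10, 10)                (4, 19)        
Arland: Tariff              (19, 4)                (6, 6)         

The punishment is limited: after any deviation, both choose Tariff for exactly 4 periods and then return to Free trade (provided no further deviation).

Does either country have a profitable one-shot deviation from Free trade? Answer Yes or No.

Yes

A one-shot deviation gives 19 now, then 6 for 4 periods, then back to 10.
Gain from deviating: (19−10) today; loss: (10−6) in each of the next 4 periods.
No-deviation condition: (10−6)(ρ+…+ρ^4) ≥ 19−10, i.e. ρ+…+ρ^4 ≥ 9/4.
At ρ = 1/8: ρ+…+ρ^4 = 0.1428 < 2.2500.
So cooperation is not sustainable.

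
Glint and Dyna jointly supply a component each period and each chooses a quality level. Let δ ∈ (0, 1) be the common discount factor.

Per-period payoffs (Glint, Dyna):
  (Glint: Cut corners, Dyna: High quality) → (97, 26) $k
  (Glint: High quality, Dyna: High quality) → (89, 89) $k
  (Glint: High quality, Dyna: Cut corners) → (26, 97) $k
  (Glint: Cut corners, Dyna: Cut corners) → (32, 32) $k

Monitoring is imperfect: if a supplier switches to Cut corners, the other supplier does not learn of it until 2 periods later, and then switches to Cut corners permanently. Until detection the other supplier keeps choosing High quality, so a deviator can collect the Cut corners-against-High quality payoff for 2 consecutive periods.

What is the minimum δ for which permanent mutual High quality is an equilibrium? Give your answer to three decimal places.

0.351

A deviator earns 97 for 2 periods, then 32 forever; cooperating earns 89 forever. Multiplying the IC by (1−δ):
89 ≥ 97(1−δ^2) + 32δ^2, so 65·δ^2 ≥ 8 and δ^2 ≥ 8/65.
δ ≥ (8/65)^(1/2) ≈ 0.351.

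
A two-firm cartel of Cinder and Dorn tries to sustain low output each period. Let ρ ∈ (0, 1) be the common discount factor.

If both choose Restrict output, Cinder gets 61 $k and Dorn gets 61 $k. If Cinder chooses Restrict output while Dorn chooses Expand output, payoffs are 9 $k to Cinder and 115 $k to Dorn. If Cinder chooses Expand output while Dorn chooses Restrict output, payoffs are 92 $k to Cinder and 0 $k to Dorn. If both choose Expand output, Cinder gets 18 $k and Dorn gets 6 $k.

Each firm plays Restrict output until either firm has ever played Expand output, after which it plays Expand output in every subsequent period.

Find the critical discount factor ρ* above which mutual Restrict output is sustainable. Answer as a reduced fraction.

54/109

For Cinder: deviation gain 92−61 = 31, per-period punishment loss 61−18 = 43. IC gives ρ ≥ 31/74.
For Dorn: gain 54, loss 55 per period, so ρ ≥ 54/109.
The tighter constraint is Dorn's, so cooperation needs ρ ≥ 54/109.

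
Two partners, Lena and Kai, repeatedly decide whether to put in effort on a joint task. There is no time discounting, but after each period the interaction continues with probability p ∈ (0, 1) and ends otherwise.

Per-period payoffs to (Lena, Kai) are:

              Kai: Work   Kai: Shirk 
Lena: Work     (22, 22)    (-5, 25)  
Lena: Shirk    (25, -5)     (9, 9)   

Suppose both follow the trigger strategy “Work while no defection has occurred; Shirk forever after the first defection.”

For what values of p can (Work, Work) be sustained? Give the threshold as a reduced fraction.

With no time discounting, the continuation probability p plays the role of the discount factor.
Grim-trigger IC: 22/(1−p) ≥ 25 + 9p/(1−p) ⇒ p ≥ (25−22)/(25−9) = 3/16.

3/16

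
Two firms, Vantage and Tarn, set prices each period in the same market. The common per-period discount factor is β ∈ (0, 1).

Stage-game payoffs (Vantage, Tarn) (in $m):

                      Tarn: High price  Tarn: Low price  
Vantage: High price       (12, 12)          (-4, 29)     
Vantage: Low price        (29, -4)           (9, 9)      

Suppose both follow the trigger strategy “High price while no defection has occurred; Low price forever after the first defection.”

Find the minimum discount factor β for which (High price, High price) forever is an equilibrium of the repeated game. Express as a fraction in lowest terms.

17/20

Under grim trigger the critical discount factor is (T−C)/(T−P) with T = 29, C = 12, P = 9.
β* = (29−12)/(29−9) = 17/20.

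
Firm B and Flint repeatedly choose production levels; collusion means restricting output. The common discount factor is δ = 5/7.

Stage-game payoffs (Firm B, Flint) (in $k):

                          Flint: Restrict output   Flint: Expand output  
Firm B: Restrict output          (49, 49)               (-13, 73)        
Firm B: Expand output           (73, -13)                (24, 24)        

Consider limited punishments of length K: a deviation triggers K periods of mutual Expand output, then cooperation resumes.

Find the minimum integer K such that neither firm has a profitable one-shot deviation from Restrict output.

IC: δ(1−δ^K)/(1−δ) ≥ (73−49)/(49−24) = 24/25.
With δ = 5/7: need 1 − δ^K ≥ 24/25·(1−5/7)/(5/7), i.e. δ^K ≤ 0.6160.
Since (5/7)^1 = 0.7143 and (5/7)^2 = 0.5102, the smallest such K is 2.

2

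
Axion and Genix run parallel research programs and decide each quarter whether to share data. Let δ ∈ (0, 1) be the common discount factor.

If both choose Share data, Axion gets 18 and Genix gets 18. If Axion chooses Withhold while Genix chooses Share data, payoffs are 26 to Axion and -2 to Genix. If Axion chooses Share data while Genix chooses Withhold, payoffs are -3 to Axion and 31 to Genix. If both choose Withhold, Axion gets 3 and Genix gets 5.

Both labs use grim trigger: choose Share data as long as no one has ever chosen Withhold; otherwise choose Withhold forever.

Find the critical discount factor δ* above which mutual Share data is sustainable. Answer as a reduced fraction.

For Axion: deviation gain 26−18 = 8, per-period punishment loss 18−3 = 15. IC gives δ ≥ 8/23.
For Genix: gain 13, loss 13 per period, so δ ≥ 13/26 = 1/2.
The tighter constraint is Genix's, so cooperation needs δ ≥ 1/2.

1/2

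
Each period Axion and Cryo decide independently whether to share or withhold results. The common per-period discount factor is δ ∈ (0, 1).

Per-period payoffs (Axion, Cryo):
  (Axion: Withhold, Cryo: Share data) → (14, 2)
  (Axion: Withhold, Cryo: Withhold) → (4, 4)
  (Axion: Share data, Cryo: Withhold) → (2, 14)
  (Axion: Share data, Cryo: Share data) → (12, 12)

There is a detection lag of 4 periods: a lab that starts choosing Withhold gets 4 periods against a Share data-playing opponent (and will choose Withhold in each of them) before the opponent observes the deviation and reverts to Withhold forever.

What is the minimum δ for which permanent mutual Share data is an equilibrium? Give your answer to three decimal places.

A deviator earns 14 for 4 periods, then 4 forever; cooperating earns 12 forever. Multiplying the IC by (1−δ):
12 ≥ 14(1−δ^4) + 4δ^4, so 10·δ^4 ≥ 2 and δ^4 ≥ 1/5.
δ ≥ (1/5)^(1/4) ≈ 0.669.

0.669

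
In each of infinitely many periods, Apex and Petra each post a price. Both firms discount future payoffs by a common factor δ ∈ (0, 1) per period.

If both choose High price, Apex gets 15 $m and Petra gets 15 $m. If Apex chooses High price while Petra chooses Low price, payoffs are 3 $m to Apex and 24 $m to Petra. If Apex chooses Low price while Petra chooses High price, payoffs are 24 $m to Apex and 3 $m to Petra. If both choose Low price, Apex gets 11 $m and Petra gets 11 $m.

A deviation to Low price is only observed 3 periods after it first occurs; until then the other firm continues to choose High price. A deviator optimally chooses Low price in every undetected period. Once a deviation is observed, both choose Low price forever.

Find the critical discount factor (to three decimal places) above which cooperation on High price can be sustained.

0.885

Deviating for the 3 undetected periods gains 24−15 = 9 per period over cooperation, then loses 15−11 = 4 per period forever once punishment starts.
Gain: 9(1 + δ + … + δ^2); loss: 4·δ^3/(1−δ).
No profitable deviation ⇔ 9(1−δ^3) ≤ 4·δ^3, i.e. δ^3 ≥ 9/(9+4) = 9/13.
Hence δ ≥ (9/13)^(1/3) ≈ 0.885.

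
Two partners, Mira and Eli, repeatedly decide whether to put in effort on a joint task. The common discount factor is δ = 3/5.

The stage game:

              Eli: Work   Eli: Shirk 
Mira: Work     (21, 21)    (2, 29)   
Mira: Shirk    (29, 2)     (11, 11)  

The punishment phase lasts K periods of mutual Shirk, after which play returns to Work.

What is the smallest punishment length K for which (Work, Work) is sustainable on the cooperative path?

IC: δ(1−δ^K)/(1−δ) ≥ (29−21)/(21−11) = 4/5.
With δ = 3/5: need 1 − δ^K ≥ 4/5·(1−3/5)/(3/5), i.e. δ^K ≤ 0.4667.
Since (3/5)^1 = 0.6000 and (3/5)^2 = 0.3600, the smallest such K is 2.

2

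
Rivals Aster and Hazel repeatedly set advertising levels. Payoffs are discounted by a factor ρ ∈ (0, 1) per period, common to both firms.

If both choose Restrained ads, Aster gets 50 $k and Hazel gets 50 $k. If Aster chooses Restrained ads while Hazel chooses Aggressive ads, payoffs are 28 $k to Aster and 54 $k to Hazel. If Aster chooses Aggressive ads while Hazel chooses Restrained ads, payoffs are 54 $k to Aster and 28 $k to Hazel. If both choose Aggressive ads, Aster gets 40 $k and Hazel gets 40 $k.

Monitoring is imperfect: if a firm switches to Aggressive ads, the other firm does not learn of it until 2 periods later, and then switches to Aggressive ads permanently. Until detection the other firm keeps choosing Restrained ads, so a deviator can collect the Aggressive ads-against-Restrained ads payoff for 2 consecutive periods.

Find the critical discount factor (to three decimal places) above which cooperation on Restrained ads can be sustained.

Deviating for the 2 undetected periods gains 54−50 = 4 per period over cooperation, then loses 50−40 = 10 per period forever once punishment starts.
Gain: 4(1 + ρ + … + ρ^1); loss: 10·ρ^2/(1−ρ).
No profitable deviation ⇔ 4(1−ρ^2) ≤ 10·ρ^2, i.e. ρ^2 ≥ 4/(4+10) = 2/7.
Hence ρ ≥ (2/7)^(1/2) ≈ 0.535.

0.535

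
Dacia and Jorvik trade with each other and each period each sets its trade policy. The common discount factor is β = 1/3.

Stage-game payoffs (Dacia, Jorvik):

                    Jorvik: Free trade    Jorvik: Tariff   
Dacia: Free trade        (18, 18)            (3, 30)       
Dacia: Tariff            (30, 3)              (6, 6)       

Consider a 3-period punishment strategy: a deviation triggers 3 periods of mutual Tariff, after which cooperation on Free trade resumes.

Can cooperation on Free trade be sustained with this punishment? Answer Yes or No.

No

Comparing payoff streams over the 4 periods until play realigns: cooperate → 18(1+β+…+β^3); deviate → 30 + 6(β+…+β^3).
Cooperation is sustained iff (18−6)(β+…+β^3) ≥ 30−18.
β+…+β^3 = 1/3·(1−(1/3)^3)/(1−1/3) = 0.4815, and (30−18)/(18−6) = 1.0000.
0.4815 < 1.0000, so cooperation is not sustainable.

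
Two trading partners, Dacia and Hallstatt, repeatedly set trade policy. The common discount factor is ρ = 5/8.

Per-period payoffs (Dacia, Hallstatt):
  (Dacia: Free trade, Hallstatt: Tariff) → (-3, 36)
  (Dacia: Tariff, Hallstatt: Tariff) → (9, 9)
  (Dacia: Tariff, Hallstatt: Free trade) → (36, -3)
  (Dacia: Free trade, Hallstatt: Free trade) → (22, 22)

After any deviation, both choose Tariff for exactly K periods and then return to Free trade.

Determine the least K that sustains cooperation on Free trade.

3

Need Σ_{k=1}^{K} ρ^k ≥ (36−22)/(22−9) = 1.0769 at ρ = 5/8.
At K = 2 the sum is 1.0156 < 1.0769; at K = 3 it is 1.2598 ≥ 1.0769.
So the minimum punishment length is K = 3.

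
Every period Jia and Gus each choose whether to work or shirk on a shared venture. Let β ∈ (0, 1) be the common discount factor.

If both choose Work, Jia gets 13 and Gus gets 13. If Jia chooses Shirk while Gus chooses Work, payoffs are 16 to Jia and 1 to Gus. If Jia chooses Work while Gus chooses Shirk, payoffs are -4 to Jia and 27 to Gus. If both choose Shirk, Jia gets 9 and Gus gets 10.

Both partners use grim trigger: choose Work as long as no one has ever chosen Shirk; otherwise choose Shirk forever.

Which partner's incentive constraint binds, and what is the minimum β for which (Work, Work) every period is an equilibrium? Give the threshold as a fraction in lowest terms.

Jia: cooperation gives 13 each period; deviation gives 16 once then 9 forever.
  13/(1−β) ≥ 16 + 9β/(1−β) ⇒ β ≥ 3/7.
Gus: cooperation gives 13 each period; deviation gives 27 once then 10 forever.
  β ≥ 14/17.
Both must hold, so the binding constraint is Gus's: β ≥ 14/17.

Gus; β ≥ 14/17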